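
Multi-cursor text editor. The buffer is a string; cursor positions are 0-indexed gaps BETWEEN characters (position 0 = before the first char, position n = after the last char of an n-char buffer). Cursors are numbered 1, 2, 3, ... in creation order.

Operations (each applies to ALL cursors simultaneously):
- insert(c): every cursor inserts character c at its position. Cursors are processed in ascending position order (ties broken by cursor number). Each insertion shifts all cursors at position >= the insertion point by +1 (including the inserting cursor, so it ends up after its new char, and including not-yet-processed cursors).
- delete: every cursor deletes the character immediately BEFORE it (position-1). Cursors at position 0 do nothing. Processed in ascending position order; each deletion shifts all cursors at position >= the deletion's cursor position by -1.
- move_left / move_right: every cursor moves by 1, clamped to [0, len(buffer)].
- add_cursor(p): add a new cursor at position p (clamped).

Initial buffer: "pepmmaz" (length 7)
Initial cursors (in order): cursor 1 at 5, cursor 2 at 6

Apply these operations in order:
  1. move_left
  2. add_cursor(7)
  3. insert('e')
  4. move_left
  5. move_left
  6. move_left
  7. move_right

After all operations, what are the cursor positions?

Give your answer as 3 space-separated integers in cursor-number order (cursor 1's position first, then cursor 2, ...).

Answer: 3 5 8

Derivation:
After op 1 (move_left): buffer="pepmmaz" (len 7), cursors c1@4 c2@5, authorship .......
After op 2 (add_cursor(7)): buffer="pepmmaz" (len 7), cursors c1@4 c2@5 c3@7, authorship .......
After op 3 (insert('e')): buffer="pepmemeaze" (len 10), cursors c1@5 c2@7 c3@10, authorship ....1.2..3
After op 4 (move_left): buffer="pepmemeaze" (len 10), cursors c1@4 c2@6 c3@9, authorship ....1.2..3
After op 5 (move_left): buffer="pepmemeaze" (len 10), cursors c1@3 c2@5 c3@8, authorship ....1.2..3
After op 6 (move_left): buffer="pepmemeaze" (len 10), cursors c1@2 c2@4 c3@7, authorship ....1.2..3
After op 7 (move_right): buffer="pepmemeaze" (len 10), cursors c1@3 c2@5 c3@8, authorship ....1.2..3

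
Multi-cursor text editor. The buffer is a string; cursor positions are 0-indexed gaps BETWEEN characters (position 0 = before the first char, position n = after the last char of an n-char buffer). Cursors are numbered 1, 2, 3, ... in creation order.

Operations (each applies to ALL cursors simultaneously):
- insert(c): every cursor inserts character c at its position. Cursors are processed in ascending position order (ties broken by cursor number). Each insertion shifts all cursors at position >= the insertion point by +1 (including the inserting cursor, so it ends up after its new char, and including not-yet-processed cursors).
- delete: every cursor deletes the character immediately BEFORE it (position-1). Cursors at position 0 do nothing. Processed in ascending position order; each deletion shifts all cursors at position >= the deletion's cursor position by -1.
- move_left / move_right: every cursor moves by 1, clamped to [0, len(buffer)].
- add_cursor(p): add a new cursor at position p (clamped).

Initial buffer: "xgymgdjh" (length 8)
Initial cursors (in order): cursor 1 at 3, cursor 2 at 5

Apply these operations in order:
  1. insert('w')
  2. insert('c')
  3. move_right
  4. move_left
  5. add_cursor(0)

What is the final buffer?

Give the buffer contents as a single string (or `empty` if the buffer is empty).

After op 1 (insert('w')): buffer="xgywmgwdjh" (len 10), cursors c1@4 c2@7, authorship ...1..2...
After op 2 (insert('c')): buffer="xgywcmgwcdjh" (len 12), cursors c1@5 c2@9, authorship ...11..22...
After op 3 (move_right): buffer="xgywcmgwcdjh" (len 12), cursors c1@6 c2@10, authorship ...11..22...
After op 4 (move_left): buffer="xgywcmgwcdjh" (len 12), cursors c1@5 c2@9, authorship ...11..22...
After op 5 (add_cursor(0)): buffer="xgywcmgwcdjh" (len 12), cursors c3@0 c1@5 c2@9, authorship ...11..22...

Answer: xgywcmgwcdjh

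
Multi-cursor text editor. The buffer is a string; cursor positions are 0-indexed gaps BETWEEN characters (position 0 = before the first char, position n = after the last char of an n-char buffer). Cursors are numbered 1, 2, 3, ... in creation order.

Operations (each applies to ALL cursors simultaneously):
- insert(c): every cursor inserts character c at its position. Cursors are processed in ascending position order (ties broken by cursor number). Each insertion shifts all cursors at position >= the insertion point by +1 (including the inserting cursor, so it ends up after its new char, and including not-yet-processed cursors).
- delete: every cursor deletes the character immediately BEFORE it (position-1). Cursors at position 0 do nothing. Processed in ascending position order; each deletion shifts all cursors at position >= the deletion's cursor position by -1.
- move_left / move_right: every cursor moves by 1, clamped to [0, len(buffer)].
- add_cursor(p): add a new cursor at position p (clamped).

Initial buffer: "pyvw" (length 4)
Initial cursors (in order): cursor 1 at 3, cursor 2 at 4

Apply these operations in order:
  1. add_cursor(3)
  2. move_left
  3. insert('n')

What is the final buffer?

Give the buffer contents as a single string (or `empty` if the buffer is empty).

After op 1 (add_cursor(3)): buffer="pyvw" (len 4), cursors c1@3 c3@3 c2@4, authorship ....
After op 2 (move_left): buffer="pyvw" (len 4), cursors c1@2 c3@2 c2@3, authorship ....
After op 3 (insert('n')): buffer="pynnvnw" (len 7), cursors c1@4 c3@4 c2@6, authorship ..13.2.

Answer: pynnvnw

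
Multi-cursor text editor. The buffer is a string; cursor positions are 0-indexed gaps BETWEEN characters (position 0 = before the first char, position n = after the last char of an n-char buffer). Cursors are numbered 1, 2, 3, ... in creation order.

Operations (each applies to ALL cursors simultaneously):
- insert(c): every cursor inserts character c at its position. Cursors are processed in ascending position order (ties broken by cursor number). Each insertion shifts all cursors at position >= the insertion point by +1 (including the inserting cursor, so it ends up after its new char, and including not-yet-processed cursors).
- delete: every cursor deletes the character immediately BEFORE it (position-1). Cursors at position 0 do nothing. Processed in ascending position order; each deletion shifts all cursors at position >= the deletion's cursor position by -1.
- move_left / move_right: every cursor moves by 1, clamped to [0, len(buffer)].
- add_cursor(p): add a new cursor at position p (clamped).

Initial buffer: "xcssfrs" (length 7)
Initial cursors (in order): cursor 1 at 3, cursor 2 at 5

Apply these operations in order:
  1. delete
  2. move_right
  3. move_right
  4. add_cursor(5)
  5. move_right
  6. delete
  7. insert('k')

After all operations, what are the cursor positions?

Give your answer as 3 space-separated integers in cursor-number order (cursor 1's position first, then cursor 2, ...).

Answer: 5 5 5

Derivation:
After op 1 (delete): buffer="xcsrs" (len 5), cursors c1@2 c2@3, authorship .....
After op 2 (move_right): buffer="xcsrs" (len 5), cursors c1@3 c2@4, authorship .....
After op 3 (move_right): buffer="xcsrs" (len 5), cursors c1@4 c2@5, authorship .....
After op 4 (add_cursor(5)): buffer="xcsrs" (len 5), cursors c1@4 c2@5 c3@5, authorship .....
After op 5 (move_right): buffer="xcsrs" (len 5), cursors c1@5 c2@5 c3@5, authorship .....
After op 6 (delete): buffer="xc" (len 2), cursors c1@2 c2@2 c3@2, authorship ..
After op 7 (insert('k')): buffer="xckkk" (len 5), cursors c1@5 c2@5 c3@5, authorship ..123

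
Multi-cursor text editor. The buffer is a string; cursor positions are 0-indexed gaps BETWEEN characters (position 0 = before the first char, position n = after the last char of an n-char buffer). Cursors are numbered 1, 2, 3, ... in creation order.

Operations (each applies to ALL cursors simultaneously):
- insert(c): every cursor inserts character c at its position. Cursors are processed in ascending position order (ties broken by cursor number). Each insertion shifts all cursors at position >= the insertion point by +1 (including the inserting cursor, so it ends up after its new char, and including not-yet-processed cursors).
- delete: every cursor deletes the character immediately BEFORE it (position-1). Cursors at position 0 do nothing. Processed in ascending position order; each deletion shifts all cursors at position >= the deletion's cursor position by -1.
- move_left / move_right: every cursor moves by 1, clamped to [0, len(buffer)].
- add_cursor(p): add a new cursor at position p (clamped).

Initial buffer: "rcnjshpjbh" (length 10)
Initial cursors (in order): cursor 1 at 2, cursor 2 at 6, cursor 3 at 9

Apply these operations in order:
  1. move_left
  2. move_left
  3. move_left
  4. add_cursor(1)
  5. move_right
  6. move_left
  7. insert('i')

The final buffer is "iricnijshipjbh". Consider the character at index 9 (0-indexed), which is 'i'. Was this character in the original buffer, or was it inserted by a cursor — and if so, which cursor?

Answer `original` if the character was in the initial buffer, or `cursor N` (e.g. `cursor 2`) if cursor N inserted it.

Answer: cursor 3

Derivation:
After op 1 (move_left): buffer="rcnjshpjbh" (len 10), cursors c1@1 c2@5 c3@8, authorship ..........
After op 2 (move_left): buffer="rcnjshpjbh" (len 10), cursors c1@0 c2@4 c3@7, authorship ..........
After op 3 (move_left): buffer="rcnjshpjbh" (len 10), cursors c1@0 c2@3 c3@6, authorship ..........
After op 4 (add_cursor(1)): buffer="rcnjshpjbh" (len 10), cursors c1@0 c4@1 c2@3 c3@6, authorship ..........
After op 5 (move_right): buffer="rcnjshpjbh" (len 10), cursors c1@1 c4@2 c2@4 c3@7, authorship ..........
After op 6 (move_left): buffer="rcnjshpjbh" (len 10), cursors c1@0 c4@1 c2@3 c3@6, authorship ..........
After op 7 (insert('i')): buffer="iricnijshipjbh" (len 14), cursors c1@1 c4@3 c2@6 c3@10, authorship 1.4..2...3....
Authorship (.=original, N=cursor N): 1 . 4 . . 2 . . . 3 . . . .
Index 9: author = 3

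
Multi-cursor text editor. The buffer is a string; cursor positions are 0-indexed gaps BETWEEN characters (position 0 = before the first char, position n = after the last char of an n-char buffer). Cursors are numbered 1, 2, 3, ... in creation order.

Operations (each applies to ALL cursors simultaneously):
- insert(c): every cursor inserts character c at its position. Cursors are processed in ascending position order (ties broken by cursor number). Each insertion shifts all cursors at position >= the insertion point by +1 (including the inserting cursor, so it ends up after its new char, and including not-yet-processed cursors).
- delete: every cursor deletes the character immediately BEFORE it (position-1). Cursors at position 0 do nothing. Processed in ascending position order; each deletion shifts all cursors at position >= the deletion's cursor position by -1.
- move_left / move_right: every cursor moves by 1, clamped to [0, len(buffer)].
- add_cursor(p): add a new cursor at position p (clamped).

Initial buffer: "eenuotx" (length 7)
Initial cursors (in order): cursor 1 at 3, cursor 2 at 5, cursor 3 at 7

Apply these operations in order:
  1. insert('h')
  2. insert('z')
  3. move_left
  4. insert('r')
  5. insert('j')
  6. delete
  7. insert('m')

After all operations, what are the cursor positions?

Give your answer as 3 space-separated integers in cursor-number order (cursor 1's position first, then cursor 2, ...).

Answer: 6 12 18

Derivation:
After op 1 (insert('h')): buffer="eenhuohtxh" (len 10), cursors c1@4 c2@7 c3@10, authorship ...1..2..3
After op 2 (insert('z')): buffer="eenhzuohztxhz" (len 13), cursors c1@5 c2@9 c3@13, authorship ...11..22..33
After op 3 (move_left): buffer="eenhzuohztxhz" (len 13), cursors c1@4 c2@8 c3@12, authorship ...11..22..33
After op 4 (insert('r')): buffer="eenhrzuohrztxhrz" (len 16), cursors c1@5 c2@10 c3@15, authorship ...111..222..333
After op 5 (insert('j')): buffer="eenhrjzuohrjztxhrjz" (len 19), cursors c1@6 c2@12 c3@18, authorship ...1111..2222..3333
After op 6 (delete): buffer="eenhrzuohrztxhrz" (len 16), cursors c1@5 c2@10 c3@15, authorship ...111..222..333
After op 7 (insert('m')): buffer="eenhrmzuohrmztxhrmz" (len 19), cursors c1@6 c2@12 c3@18, authorship ...1111..2222..3333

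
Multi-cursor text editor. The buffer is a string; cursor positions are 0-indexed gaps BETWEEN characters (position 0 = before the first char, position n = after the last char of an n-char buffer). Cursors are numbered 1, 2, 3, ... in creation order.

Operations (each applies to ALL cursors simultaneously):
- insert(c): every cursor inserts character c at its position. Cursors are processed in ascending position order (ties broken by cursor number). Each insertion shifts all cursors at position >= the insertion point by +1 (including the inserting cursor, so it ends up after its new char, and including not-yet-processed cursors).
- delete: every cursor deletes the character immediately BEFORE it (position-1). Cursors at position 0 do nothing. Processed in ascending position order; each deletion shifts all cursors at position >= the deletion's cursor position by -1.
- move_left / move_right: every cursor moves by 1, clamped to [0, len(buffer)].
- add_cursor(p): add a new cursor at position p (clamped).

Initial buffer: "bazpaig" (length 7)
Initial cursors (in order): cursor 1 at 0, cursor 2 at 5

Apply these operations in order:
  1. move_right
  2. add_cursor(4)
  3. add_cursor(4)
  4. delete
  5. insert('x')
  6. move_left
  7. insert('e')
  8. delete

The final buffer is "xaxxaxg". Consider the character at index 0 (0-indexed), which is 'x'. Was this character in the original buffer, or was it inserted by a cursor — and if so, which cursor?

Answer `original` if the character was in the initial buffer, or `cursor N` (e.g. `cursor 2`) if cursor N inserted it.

Answer: cursor 1

Derivation:
After op 1 (move_right): buffer="bazpaig" (len 7), cursors c1@1 c2@6, authorship .......
After op 2 (add_cursor(4)): buffer="bazpaig" (len 7), cursors c1@1 c3@4 c2@6, authorship .......
After op 3 (add_cursor(4)): buffer="bazpaig" (len 7), cursors c1@1 c3@4 c4@4 c2@6, authorship .......
After op 4 (delete): buffer="aag" (len 3), cursors c1@0 c3@1 c4@1 c2@2, authorship ...
After op 5 (insert('x')): buffer="xaxxaxg" (len 7), cursors c1@1 c3@4 c4@4 c2@6, authorship 1.34.2.
After op 6 (move_left): buffer="xaxxaxg" (len 7), cursors c1@0 c3@3 c4@3 c2@5, authorship 1.34.2.
After op 7 (insert('e')): buffer="exaxeexaexg" (len 11), cursors c1@1 c3@6 c4@6 c2@9, authorship 11.3344.22.
After op 8 (delete): buffer="xaxxaxg" (len 7), cursors c1@0 c3@3 c4@3 c2@5, authorship 1.34.2.
Authorship (.=original, N=cursor N): 1 . 3 4 . 2 .
Index 0: author = 1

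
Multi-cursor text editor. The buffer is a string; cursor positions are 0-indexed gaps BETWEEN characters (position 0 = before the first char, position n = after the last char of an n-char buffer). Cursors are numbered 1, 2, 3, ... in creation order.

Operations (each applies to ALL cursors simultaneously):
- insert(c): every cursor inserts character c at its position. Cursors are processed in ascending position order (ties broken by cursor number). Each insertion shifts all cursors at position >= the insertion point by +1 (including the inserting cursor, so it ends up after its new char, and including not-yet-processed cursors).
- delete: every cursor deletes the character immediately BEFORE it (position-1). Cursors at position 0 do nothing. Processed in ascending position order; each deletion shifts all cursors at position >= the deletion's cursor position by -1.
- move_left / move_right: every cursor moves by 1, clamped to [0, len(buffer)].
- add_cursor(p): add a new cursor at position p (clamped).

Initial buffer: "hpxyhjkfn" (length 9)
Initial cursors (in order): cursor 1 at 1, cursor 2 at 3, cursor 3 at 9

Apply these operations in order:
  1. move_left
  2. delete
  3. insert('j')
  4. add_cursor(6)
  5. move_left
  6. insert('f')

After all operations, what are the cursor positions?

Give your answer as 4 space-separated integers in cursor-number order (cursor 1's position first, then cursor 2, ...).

Answer: 1 4 12 8

Derivation:
After op 1 (move_left): buffer="hpxyhjkfn" (len 9), cursors c1@0 c2@2 c3@8, authorship .........
After op 2 (delete): buffer="hxyhjkn" (len 7), cursors c1@0 c2@1 c3@6, authorship .......
After op 3 (insert('j')): buffer="jhjxyhjkjn" (len 10), cursors c1@1 c2@3 c3@9, authorship 1.2.....3.
After op 4 (add_cursor(6)): buffer="jhjxyhjkjn" (len 10), cursors c1@1 c2@3 c4@6 c3@9, authorship 1.2.....3.
After op 5 (move_left): buffer="jhjxyhjkjn" (len 10), cursors c1@0 c2@2 c4@5 c3@8, authorship 1.2.....3.
After op 6 (insert('f')): buffer="fjhfjxyfhjkfjn" (len 14), cursors c1@1 c2@4 c4@8 c3@12, authorship 11.22..4...33.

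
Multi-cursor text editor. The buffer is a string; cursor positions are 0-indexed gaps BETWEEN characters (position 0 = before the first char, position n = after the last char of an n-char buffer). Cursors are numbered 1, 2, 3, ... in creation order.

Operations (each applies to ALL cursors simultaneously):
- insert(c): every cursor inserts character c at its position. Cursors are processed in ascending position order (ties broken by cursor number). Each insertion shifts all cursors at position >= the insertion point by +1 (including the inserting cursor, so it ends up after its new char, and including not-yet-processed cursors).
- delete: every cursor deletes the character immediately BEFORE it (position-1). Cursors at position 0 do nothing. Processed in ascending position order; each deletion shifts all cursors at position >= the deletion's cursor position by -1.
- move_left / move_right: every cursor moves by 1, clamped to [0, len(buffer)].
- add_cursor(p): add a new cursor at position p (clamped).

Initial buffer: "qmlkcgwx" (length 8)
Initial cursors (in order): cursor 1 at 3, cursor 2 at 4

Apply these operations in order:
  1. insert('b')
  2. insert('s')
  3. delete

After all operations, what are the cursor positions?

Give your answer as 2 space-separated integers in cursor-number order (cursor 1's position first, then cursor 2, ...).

After op 1 (insert('b')): buffer="qmlbkbcgwx" (len 10), cursors c1@4 c2@6, authorship ...1.2....
After op 2 (insert('s')): buffer="qmlbskbscgwx" (len 12), cursors c1@5 c2@8, authorship ...11.22....
After op 3 (delete): buffer="qmlbkbcgwx" (len 10), cursors c1@4 c2@6, authorship ...1.2....

Answer: 4 6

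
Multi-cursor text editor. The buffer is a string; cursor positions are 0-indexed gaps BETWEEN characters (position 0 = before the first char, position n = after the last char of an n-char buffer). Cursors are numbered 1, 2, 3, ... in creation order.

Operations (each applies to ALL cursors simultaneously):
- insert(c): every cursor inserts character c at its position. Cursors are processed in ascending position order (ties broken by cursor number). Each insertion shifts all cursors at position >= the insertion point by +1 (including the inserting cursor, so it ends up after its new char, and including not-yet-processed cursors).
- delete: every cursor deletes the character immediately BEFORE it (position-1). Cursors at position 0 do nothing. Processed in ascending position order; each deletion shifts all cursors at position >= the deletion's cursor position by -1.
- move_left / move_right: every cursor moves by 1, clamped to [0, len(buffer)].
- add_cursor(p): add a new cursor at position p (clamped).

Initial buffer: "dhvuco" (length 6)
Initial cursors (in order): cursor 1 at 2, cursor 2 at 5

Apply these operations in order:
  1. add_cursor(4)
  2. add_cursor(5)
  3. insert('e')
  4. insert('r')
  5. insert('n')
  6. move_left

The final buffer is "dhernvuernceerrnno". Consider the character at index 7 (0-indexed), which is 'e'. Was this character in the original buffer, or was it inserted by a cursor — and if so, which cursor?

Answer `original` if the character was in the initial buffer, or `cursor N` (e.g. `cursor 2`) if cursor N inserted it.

After op 1 (add_cursor(4)): buffer="dhvuco" (len 6), cursors c1@2 c3@4 c2@5, authorship ......
After op 2 (add_cursor(5)): buffer="dhvuco" (len 6), cursors c1@2 c3@4 c2@5 c4@5, authorship ......
After op 3 (insert('e')): buffer="dhevueceeo" (len 10), cursors c1@3 c3@6 c2@9 c4@9, authorship ..1..3.24.
After op 4 (insert('r')): buffer="dhervuerceerro" (len 14), cursors c1@4 c3@8 c2@13 c4@13, authorship ..11..33.2424.
After op 5 (insert('n')): buffer="dhernvuernceerrnno" (len 18), cursors c1@5 c3@10 c2@17 c4@17, authorship ..111..333.242424.
After op 6 (move_left): buffer="dhernvuernceerrnno" (len 18), cursors c1@4 c3@9 c2@16 c4@16, authorship ..111..333.242424.
Authorship (.=original, N=cursor N): . . 1 1 1 . . 3 3 3 . 2 4 2 4 2 4 .
Index 7: author = 3

Answer: cursor 3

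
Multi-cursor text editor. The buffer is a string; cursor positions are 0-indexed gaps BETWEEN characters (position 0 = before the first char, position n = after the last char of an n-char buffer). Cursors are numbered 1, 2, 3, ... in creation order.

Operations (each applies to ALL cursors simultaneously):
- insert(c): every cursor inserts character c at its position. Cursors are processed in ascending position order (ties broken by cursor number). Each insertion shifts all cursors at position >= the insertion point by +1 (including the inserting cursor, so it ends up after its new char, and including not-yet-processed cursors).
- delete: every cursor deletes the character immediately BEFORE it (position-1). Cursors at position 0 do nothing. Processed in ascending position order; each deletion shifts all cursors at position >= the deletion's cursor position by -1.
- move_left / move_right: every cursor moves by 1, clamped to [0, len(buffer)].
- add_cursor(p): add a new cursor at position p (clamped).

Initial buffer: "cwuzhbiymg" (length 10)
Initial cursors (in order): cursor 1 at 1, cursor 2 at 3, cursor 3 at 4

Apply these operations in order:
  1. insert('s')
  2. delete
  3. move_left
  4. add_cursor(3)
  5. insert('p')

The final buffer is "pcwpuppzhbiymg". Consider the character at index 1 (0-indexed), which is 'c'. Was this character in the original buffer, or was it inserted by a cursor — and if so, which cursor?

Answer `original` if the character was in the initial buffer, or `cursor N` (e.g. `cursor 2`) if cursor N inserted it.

After op 1 (insert('s')): buffer="cswuszshbiymg" (len 13), cursors c1@2 c2@5 c3@7, authorship .1..2.3......
After op 2 (delete): buffer="cwuzhbiymg" (len 10), cursors c1@1 c2@3 c3@4, authorship ..........
After op 3 (move_left): buffer="cwuzhbiymg" (len 10), cursors c1@0 c2@2 c3@3, authorship ..........
After op 4 (add_cursor(3)): buffer="cwuzhbiymg" (len 10), cursors c1@0 c2@2 c3@3 c4@3, authorship ..........
After op 5 (insert('p')): buffer="pcwpuppzhbiymg" (len 14), cursors c1@1 c2@4 c3@7 c4@7, authorship 1..2.34.......
Authorship (.=original, N=cursor N): 1 . . 2 . 3 4 . . . . . . .
Index 1: author = original

Answer: original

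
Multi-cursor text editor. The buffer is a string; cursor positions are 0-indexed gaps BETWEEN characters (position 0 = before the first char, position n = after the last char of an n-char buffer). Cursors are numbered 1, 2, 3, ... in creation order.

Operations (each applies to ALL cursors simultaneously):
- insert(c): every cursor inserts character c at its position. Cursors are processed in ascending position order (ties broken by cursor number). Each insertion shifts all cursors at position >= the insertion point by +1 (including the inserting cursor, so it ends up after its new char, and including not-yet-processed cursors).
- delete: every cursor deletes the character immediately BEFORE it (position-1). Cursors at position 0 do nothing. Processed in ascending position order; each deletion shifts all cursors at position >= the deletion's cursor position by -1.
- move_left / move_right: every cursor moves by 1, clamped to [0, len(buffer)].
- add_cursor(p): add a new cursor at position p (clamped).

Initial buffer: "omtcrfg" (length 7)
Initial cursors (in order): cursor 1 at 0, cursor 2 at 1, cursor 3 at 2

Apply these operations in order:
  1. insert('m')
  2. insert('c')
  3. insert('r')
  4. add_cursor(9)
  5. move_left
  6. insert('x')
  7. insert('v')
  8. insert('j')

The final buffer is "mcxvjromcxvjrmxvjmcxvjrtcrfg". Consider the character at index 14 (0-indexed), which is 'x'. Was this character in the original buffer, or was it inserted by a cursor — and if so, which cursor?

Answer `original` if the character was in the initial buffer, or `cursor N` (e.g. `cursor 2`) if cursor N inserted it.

After op 1 (insert('m')): buffer="mommmtcrfg" (len 10), cursors c1@1 c2@3 c3@5, authorship 1.2.3.....
After op 2 (insert('c')): buffer="mcomcmmctcrfg" (len 13), cursors c1@2 c2@5 c3@8, authorship 11.22.33.....
After op 3 (insert('r')): buffer="mcromcrmmcrtcrfg" (len 16), cursors c1@3 c2@7 c3@11, authorship 111.222.333.....
After op 4 (add_cursor(9)): buffer="mcromcrmmcrtcrfg" (len 16), cursors c1@3 c2@7 c4@9 c3@11, authorship 111.222.333.....
After op 5 (move_left): buffer="mcromcrmmcrtcrfg" (len 16), cursors c1@2 c2@6 c4@8 c3@10, authorship 111.222.333.....
After op 6 (insert('x')): buffer="mcxromcxrmxmcxrtcrfg" (len 20), cursors c1@3 c2@8 c4@11 c3@14, authorship 1111.2222.43333.....
After op 7 (insert('v')): buffer="mcxvromcxvrmxvmcxvrtcrfg" (len 24), cursors c1@4 c2@10 c4@14 c3@18, authorship 11111.22222.4433333.....
After op 8 (insert('j')): buffer="mcxvjromcxvjrmxvjmcxvjrtcrfg" (len 28), cursors c1@5 c2@12 c4@17 c3@22, authorship 111111.222222.444333333.....
Authorship (.=original, N=cursor N): 1 1 1 1 1 1 . 2 2 2 2 2 2 . 4 4 4 3 3 3 3 3 3 . . . . .
Index 14: author = 4

Answer: cursor 4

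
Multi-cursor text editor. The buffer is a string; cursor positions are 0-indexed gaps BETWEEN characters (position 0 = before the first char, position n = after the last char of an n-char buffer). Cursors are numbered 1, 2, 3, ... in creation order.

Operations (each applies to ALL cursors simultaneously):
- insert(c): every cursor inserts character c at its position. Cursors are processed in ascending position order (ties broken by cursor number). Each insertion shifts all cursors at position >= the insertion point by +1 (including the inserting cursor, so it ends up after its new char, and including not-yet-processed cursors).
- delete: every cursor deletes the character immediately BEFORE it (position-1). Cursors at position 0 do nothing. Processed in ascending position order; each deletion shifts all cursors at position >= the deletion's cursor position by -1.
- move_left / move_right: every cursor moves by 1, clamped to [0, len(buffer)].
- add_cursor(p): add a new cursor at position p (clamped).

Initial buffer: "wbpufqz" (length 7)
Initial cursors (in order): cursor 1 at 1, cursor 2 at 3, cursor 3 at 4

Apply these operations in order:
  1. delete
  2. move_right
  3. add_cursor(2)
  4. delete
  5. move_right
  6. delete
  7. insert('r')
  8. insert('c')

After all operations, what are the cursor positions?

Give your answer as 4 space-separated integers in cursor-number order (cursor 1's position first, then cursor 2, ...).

After op 1 (delete): buffer="bfqz" (len 4), cursors c1@0 c2@1 c3@1, authorship ....
After op 2 (move_right): buffer="bfqz" (len 4), cursors c1@1 c2@2 c3@2, authorship ....
After op 3 (add_cursor(2)): buffer="bfqz" (len 4), cursors c1@1 c2@2 c3@2 c4@2, authorship ....
After op 4 (delete): buffer="qz" (len 2), cursors c1@0 c2@0 c3@0 c4@0, authorship ..
After op 5 (move_right): buffer="qz" (len 2), cursors c1@1 c2@1 c3@1 c4@1, authorship ..
After op 6 (delete): buffer="z" (len 1), cursors c1@0 c2@0 c3@0 c4@0, authorship .
After op 7 (insert('r')): buffer="rrrrz" (len 5), cursors c1@4 c2@4 c3@4 c4@4, authorship 1234.
After op 8 (insert('c')): buffer="rrrrccccz" (len 9), cursors c1@8 c2@8 c3@8 c4@8, authorship 12341234.

Answer: 8 8 8 8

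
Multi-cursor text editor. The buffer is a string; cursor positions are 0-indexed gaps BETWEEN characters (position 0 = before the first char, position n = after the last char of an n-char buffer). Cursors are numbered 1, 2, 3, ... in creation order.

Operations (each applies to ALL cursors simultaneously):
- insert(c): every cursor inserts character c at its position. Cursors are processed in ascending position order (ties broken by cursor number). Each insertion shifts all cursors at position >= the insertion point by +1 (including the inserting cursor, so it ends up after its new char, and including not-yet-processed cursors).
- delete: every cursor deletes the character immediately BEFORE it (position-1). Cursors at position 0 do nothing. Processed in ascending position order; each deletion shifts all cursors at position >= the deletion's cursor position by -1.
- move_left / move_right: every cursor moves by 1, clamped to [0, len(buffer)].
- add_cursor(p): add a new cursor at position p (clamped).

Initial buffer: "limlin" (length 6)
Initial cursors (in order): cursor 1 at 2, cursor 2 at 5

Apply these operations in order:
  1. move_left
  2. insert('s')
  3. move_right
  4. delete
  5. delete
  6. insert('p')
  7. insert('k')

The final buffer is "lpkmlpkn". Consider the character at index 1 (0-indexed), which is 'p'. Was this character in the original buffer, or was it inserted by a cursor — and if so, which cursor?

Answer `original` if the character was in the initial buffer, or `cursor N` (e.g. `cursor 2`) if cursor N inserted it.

After op 1 (move_left): buffer="limlin" (len 6), cursors c1@1 c2@4, authorship ......
After op 2 (insert('s')): buffer="lsimlsin" (len 8), cursors c1@2 c2@6, authorship .1...2..
After op 3 (move_right): buffer="lsimlsin" (len 8), cursors c1@3 c2@7, authorship .1...2..
After op 4 (delete): buffer="lsmlsn" (len 6), cursors c1@2 c2@5, authorship .1..2.
After op 5 (delete): buffer="lmln" (len 4), cursors c1@1 c2@3, authorship ....
After op 6 (insert('p')): buffer="lpmlpn" (len 6), cursors c1@2 c2@5, authorship .1..2.
After op 7 (insert('k')): buffer="lpkmlpkn" (len 8), cursors c1@3 c2@7, authorship .11..22.
Authorship (.=original, N=cursor N): . 1 1 . . 2 2 .
Index 1: author = 1

Answer: cursor 1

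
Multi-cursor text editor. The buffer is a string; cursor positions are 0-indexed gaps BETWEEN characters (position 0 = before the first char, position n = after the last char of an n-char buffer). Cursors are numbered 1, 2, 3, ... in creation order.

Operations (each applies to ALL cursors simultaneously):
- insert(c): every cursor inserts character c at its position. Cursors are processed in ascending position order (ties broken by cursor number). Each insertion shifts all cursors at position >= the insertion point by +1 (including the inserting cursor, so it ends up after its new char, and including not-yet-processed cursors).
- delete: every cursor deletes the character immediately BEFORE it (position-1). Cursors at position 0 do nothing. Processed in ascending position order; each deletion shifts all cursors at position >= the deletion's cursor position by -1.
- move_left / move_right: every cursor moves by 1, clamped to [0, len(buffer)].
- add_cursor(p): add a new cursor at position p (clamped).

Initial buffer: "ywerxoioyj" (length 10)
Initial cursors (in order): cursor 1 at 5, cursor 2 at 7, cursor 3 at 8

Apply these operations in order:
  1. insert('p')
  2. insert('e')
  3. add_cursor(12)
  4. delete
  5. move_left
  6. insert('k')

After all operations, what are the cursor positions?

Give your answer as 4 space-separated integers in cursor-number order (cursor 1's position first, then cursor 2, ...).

Answer: 6 11 13 11

Derivation:
After op 1 (insert('p')): buffer="ywerxpoipopyj" (len 13), cursors c1@6 c2@9 c3@11, authorship .....1..2.3..
After op 2 (insert('e')): buffer="ywerxpeoipeopeyj" (len 16), cursors c1@7 c2@11 c3@14, authorship .....11..22.33..
After op 3 (add_cursor(12)): buffer="ywerxpeoipeopeyj" (len 16), cursors c1@7 c2@11 c4@12 c3@14, authorship .....11..22.33..
After op 4 (delete): buffer="ywerxpoippyj" (len 12), cursors c1@6 c2@9 c4@9 c3@10, authorship .....1..23..
After op 5 (move_left): buffer="ywerxpoippyj" (len 12), cursors c1@5 c2@8 c4@8 c3@9, authorship .....1..23..
After op 6 (insert('k')): buffer="ywerxkpoikkpkpyj" (len 16), cursors c1@6 c2@11 c4@11 c3@13, authorship .....11..24233..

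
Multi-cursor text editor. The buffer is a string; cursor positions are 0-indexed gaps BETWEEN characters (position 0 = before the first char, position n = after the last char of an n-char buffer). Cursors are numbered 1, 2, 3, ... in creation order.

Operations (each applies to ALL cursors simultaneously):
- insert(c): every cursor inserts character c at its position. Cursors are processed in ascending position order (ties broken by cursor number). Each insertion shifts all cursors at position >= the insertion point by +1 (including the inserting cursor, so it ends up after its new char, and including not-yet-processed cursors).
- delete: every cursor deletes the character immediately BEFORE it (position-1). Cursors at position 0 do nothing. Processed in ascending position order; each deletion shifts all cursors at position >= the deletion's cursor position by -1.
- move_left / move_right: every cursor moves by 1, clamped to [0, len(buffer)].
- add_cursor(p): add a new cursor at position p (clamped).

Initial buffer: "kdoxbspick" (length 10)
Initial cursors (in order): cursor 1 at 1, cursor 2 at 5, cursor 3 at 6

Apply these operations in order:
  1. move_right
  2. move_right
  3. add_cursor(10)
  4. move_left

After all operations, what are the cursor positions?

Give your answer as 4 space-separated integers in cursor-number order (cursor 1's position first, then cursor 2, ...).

After op 1 (move_right): buffer="kdoxbspick" (len 10), cursors c1@2 c2@6 c3@7, authorship ..........
After op 2 (move_right): buffer="kdoxbspick" (len 10), cursors c1@3 c2@7 c3@8, authorship ..........
After op 3 (add_cursor(10)): buffer="kdoxbspick" (len 10), cursors c1@3 c2@7 c3@8 c4@10, authorship ..........
After op 4 (move_left): buffer="kdoxbspick" (len 10), cursors c1@2 c2@6 c3@7 c4@9, authorship ..........

Answer: 2 6 7 9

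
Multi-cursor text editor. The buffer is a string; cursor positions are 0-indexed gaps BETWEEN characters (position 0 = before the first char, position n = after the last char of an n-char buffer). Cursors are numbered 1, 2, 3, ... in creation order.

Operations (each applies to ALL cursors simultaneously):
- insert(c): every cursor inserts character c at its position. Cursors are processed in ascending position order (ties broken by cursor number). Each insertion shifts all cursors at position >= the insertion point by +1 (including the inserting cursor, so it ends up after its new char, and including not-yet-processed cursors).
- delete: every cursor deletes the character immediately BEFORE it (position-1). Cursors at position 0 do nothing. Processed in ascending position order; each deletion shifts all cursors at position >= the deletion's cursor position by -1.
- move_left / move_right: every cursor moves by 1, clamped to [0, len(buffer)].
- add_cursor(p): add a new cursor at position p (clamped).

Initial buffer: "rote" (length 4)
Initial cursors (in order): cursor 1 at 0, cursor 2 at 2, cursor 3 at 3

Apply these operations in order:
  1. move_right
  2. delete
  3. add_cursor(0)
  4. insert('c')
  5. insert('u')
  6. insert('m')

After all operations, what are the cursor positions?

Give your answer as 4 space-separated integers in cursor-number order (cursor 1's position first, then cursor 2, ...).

Answer: 6 13 13 6

Derivation:
After op 1 (move_right): buffer="rote" (len 4), cursors c1@1 c2@3 c3@4, authorship ....
After op 2 (delete): buffer="o" (len 1), cursors c1@0 c2@1 c3@1, authorship .
After op 3 (add_cursor(0)): buffer="o" (len 1), cursors c1@0 c4@0 c2@1 c3@1, authorship .
After op 4 (insert('c')): buffer="ccocc" (len 5), cursors c1@2 c4@2 c2@5 c3@5, authorship 14.23
After op 5 (insert('u')): buffer="ccuuoccuu" (len 9), cursors c1@4 c4@4 c2@9 c3@9, authorship 1414.2323
After op 6 (insert('m')): buffer="ccuummoccuumm" (len 13), cursors c1@6 c4@6 c2@13 c3@13, authorship 141414.232323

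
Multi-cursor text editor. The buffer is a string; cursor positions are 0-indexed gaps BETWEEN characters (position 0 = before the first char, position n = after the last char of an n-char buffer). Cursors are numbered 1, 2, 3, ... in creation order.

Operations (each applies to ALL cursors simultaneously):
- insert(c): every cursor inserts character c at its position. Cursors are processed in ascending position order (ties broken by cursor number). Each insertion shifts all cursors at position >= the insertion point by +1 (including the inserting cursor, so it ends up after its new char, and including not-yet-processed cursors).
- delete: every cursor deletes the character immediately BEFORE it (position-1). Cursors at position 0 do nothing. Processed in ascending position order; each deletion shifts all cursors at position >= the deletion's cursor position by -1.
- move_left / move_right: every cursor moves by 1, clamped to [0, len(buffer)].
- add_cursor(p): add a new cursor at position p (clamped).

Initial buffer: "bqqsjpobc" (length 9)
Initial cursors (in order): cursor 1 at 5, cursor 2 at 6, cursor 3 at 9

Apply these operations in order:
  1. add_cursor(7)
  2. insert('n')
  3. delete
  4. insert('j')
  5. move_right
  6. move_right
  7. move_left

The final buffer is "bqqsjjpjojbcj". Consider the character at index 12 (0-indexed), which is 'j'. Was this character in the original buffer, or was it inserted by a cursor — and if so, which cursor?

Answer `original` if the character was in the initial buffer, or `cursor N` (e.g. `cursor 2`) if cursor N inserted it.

Answer: cursor 3

Derivation:
After op 1 (add_cursor(7)): buffer="bqqsjpobc" (len 9), cursors c1@5 c2@6 c4@7 c3@9, authorship .........
After op 2 (insert('n')): buffer="bqqsjnpnonbcn" (len 13), cursors c1@6 c2@8 c4@10 c3@13, authorship .....1.2.4..3
After op 3 (delete): buffer="bqqsjpobc" (len 9), cursors c1@5 c2@6 c4@7 c3@9, authorship .........
After op 4 (insert('j')): buffer="bqqsjjpjojbcj" (len 13), cursors c1@6 c2@8 c4@10 c3@13, authorship .....1.2.4..3
After op 5 (move_right): buffer="bqqsjjpjojbcj" (len 13), cursors c1@7 c2@9 c4@11 c3@13, authorship .....1.2.4..3
After op 6 (move_right): buffer="bqqsjjpjojbcj" (len 13), cursors c1@8 c2@10 c4@12 c3@13, authorship .....1.2.4..3
After op 7 (move_left): buffer="bqqsjjpjojbcj" (len 13), cursors c1@7 c2@9 c4@11 c3@12, authorship .....1.2.4..3
Authorship (.=original, N=cursor N): . . . . . 1 . 2 . 4 . . 3
Index 12: author = 3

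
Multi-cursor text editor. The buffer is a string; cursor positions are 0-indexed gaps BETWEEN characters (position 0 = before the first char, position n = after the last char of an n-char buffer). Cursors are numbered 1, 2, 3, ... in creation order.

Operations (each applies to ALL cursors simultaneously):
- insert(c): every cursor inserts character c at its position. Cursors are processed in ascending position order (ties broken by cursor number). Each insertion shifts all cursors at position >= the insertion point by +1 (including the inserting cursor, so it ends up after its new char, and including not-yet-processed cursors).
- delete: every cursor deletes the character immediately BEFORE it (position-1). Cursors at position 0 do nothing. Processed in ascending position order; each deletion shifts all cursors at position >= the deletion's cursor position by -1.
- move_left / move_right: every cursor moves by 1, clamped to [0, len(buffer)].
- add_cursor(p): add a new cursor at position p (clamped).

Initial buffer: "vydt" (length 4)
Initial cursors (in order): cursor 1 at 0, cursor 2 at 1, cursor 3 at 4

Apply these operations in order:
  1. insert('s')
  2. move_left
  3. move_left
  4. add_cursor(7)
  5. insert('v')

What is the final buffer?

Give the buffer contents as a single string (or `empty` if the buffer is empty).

Answer: vsvvsydvtsv

Derivation:
After op 1 (insert('s')): buffer="svsydts" (len 7), cursors c1@1 c2@3 c3@7, authorship 1.2...3
After op 2 (move_left): buffer="svsydts" (len 7), cursors c1@0 c2@2 c3@6, authorship 1.2...3
After op 3 (move_left): buffer="svsydts" (len 7), cursors c1@0 c2@1 c3@5, authorship 1.2...3
After op 4 (add_cursor(7)): buffer="svsydts" (len 7), cursors c1@0 c2@1 c3@5 c4@7, authorship 1.2...3
After op 5 (insert('v')): buffer="vsvvsydvtsv" (len 11), cursors c1@1 c2@3 c3@8 c4@11, authorship 112.2..3.34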